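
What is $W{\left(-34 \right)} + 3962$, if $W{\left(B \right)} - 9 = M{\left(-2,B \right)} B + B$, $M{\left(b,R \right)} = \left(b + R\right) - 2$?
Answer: $5229$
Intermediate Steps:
$M{\left(b,R \right)} = -2 + R + b$ ($M{\left(b,R \right)} = \left(R + b\right) - 2 = -2 + R + b$)
$W{\left(B \right)} = 9 + B + B \left(-4 + B\right)$ ($W{\left(B \right)} = 9 + \left(\left(-2 + B - 2\right) B + B\right) = 9 + \left(\left(-4 + B\right) B + B\right) = 9 + \left(B \left(-4 + B\right) + B\right) = 9 + \left(B + B \left(-4 + B\right)\right) = 9 + B + B \left(-4 + B\right)$)
$W{\left(-34 \right)} + 3962 = \left(9 - 34 - 34 \left(-4 - 34\right)\right) + 3962 = \left(9 - 34 - -1292\right) + 3962 = \left(9 - 34 + 1292\right) + 3962 = 1267 + 3962 = 5229$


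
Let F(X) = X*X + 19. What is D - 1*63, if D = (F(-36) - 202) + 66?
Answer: 1116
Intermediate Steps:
F(X) = 19 + X**2 (F(X) = X**2 + 19 = 19 + X**2)
D = 1179 (D = ((19 + (-36)**2) - 202) + 66 = ((19 + 1296) - 202) + 66 = (1315 - 202) + 66 = 1113 + 66 = 1179)
D - 1*63 = 1179 - 1*63 = 1179 - 63 = 1116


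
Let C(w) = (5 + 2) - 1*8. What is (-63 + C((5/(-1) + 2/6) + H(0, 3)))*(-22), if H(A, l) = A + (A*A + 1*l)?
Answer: 1408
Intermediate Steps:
H(A, l) = A + l + A**2 (H(A, l) = A + (A**2 + l) = A + (l + A**2) = A + l + A**2)
C(w) = -1 (C(w) = 7 - 8 = -1)
(-63 + C((5/(-1) + 2/6) + H(0, 3)))*(-22) = (-63 - 1)*(-22) = -64*(-22) = 1408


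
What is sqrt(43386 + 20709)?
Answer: sqrt(64095) ≈ 253.17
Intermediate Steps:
sqrt(43386 + 20709) = sqrt(64095)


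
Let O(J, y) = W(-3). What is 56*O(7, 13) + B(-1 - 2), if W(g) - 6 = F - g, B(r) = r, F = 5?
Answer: 781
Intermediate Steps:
W(g) = 11 - g (W(g) = 6 + (5 - g) = 11 - g)
O(J, y) = 14 (O(J, y) = 11 - 1*(-3) = 11 + 3 = 14)
56*O(7, 13) + B(-1 - 2) = 56*14 + (-1 - 2) = 784 - 3 = 781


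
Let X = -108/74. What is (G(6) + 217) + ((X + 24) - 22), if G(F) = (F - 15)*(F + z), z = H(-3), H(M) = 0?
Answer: 6051/37 ≈ 163.54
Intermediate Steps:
z = 0
G(F) = F*(-15 + F) (G(F) = (F - 15)*(F + 0) = (-15 + F)*F = F*(-15 + F))
X = -54/37 (X = -108*1/74 = -54/37 ≈ -1.4595)
(G(6) + 217) + ((X + 24) - 22) = (6*(-15 + 6) + 217) + ((-54/37 + 24) - 22) = (6*(-9) + 217) + (834/37 - 22) = (-54 + 217) + 20/37 = 163 + 20/37 = 6051/37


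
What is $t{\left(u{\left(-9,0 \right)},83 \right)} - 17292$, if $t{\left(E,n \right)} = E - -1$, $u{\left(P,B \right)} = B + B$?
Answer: $-17291$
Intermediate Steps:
$u{\left(P,B \right)} = 2 B$
$t{\left(E,n \right)} = 1 + E$ ($t{\left(E,n \right)} = E + 1 = 1 + E$)
$t{\left(u{\left(-9,0 \right)},83 \right)} - 17292 = \left(1 + 2 \cdot 0\right) - 17292 = \left(1 + 0\right) - 17292 = 1 - 17292 = -17291$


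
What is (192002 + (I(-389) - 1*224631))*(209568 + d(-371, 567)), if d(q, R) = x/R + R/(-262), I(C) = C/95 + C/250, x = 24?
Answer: -1608630304273543787/235210500 ≈ -6.8391e+9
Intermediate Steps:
I(C) = 69*C/4750 (I(C) = C*(1/95) + C*(1/250) = C/95 + C/250 = 69*C/4750)
d(q, R) = 24/R - R/262 (d(q, R) = 24/R + R/(-262) = 24/R + R*(-1/262) = 24/R - R/262)
(192002 + (I(-389) - 1*224631))*(209568 + d(-371, 567)) = (192002 + ((69/4750)*(-389) - 1*224631))*(209568 + (24/567 - 1/262*567)) = (192002 + (-26841/4750 - 224631))*(209568 + (24*(1/567) - 567/262)) = (192002 - 1067024091/4750)*(209568 + (8/189 - 567/262)) = -155014591*(209568 - 105067/49518)/4750 = -155014591/4750*10377283157/49518 = -1608630304273543787/235210500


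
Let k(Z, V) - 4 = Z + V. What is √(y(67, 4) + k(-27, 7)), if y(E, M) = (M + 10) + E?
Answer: √65 ≈ 8.0623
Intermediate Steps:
y(E, M) = 10 + E + M (y(E, M) = (10 + M) + E = 10 + E + M)
k(Z, V) = 4 + V + Z (k(Z, V) = 4 + (Z + V) = 4 + (V + Z) = 4 + V + Z)
√(y(67, 4) + k(-27, 7)) = √((10 + 67 + 4) + (4 + 7 - 27)) = √(81 - 16) = √65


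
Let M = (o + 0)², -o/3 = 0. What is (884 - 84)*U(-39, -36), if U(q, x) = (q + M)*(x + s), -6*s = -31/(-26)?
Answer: 1129400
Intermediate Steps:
o = 0 (o = -3*0 = 0)
M = 0 (M = (0 + 0)² = 0² = 0)
s = -31/156 (s = -(-31)/(6*(-26)) = -(-31)*(-1)/(6*26) = -⅙*31/26 = -31/156 ≈ -0.19872)
U(q, x) = q*(-31/156 + x) (U(q, x) = (q + 0)*(x - 31/156) = q*(-31/156 + x))
(884 - 84)*U(-39, -36) = (884 - 84)*((1/156)*(-39)*(-31 + 156*(-36))) = 800*((1/156)*(-39)*(-31 - 5616)) = 800*((1/156)*(-39)*(-5647)) = 800*(5647/4) = 1129400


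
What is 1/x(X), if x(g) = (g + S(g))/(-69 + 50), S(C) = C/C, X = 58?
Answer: -19/59 ≈ -0.32203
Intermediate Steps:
S(C) = 1
x(g) = -1/19 - g/19 (x(g) = (g + 1)/(-69 + 50) = (1 + g)/(-19) = (1 + g)*(-1/19) = -1/19 - g/19)
1/x(X) = 1/(-1/19 - 1/19*58) = 1/(-1/19 - 58/19) = 1/(-59/19) = -19/59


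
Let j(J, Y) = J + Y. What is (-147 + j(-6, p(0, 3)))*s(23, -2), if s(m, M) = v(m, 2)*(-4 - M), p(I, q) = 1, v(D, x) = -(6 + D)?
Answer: -8816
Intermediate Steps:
v(D, x) = -6 - D
s(m, M) = (-6 - m)*(-4 - M)
(-147 + j(-6, p(0, 3)))*s(23, -2) = (-147 + (-6 + 1))*((4 - 2)*(6 + 23)) = (-147 - 5)*(2*29) = -152*58 = -8816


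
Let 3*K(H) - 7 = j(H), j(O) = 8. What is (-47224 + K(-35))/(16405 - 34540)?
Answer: 47219/18135 ≈ 2.6037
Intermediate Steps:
K(H) = 5 (K(H) = 7/3 + (⅓)*8 = 7/3 + 8/3 = 5)
(-47224 + K(-35))/(16405 - 34540) = (-47224 + 5)/(16405 - 34540) = -47219/(-18135) = -47219*(-1/18135) = 47219/18135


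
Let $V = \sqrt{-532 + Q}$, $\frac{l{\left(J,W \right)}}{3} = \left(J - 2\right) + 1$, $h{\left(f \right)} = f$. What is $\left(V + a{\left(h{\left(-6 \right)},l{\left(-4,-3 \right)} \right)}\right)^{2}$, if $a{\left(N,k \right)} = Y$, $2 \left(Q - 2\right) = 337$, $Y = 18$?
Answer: $\frac{\left(36 + i \sqrt{1446}\right)^{2}}{4} \approx -37.5 + 684.47 i$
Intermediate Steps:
$l{\left(J,W \right)} = -3 + 3 J$ ($l{\left(J,W \right)} = 3 \left(\left(J - 2\right) + 1\right) = 3 \left(\left(-2 + J\right) + 1\right) = 3 \left(-1 + J\right) = -3 + 3 J$)
$Q = \frac{341}{2}$ ($Q = 2 + \frac{1}{2} \cdot 337 = 2 + \frac{337}{2} = \frac{341}{2} \approx 170.5$)
$a{\left(N,k \right)} = 18$
$V = \frac{i \sqrt{1446}}{2}$ ($V = \sqrt{-532 + \frac{341}{2}} = \sqrt{- \frac{723}{2}} = \frac{i \sqrt{1446}}{2} \approx 19.013 i$)
$\left(V + a{\left(h{\left(-6 \right)},l{\left(-4,-3 \right)} \right)}\right)^{2} = \left(\frac{i \sqrt{1446}}{2} + 18\right)^{2} = \left(18 + \frac{i \sqrt{1446}}{2}\right)^{2}$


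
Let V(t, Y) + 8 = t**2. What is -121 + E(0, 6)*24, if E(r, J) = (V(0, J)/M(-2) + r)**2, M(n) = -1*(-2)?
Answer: 263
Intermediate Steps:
V(t, Y) = -8 + t**2
M(n) = 2
E(r, J) = (-4 + r)**2 (E(r, J) = ((-8 + 0**2)/2 + r)**2 = ((-8 + 0)*(1/2) + r)**2 = (-8*1/2 + r)**2 = (-4 + r)**2)
-121 + E(0, 6)*24 = -121 + (4 - 1*0)**2*24 = -121 + (4 + 0)**2*24 = -121 + 4**2*24 = -121 + 16*24 = -121 + 384 = 263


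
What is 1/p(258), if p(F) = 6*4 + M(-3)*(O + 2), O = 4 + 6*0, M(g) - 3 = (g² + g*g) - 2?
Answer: 1/138 ≈ 0.0072464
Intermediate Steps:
M(g) = 1 + 2*g² (M(g) = 3 + ((g² + g*g) - 2) = 3 + ((g² + g²) - 2) = 3 + (2*g² - 2) = 3 + (-2 + 2*g²) = 1 + 2*g²)
O = 4 (O = 4 + 0 = 4)
p(F) = 138 (p(F) = 6*4 + (1 + 2*(-3)²)*(4 + 2) = 24 + (1 + 2*9)*6 = 24 + (1 + 18)*6 = 24 + 19*6 = 24 + 114 = 138)
1/p(258) = 1/138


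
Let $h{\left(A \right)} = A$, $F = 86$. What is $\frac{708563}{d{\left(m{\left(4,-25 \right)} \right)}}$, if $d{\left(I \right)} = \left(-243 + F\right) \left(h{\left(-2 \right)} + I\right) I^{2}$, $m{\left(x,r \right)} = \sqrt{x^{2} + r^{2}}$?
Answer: $- \frac{1417126}{64105769} - \frac{708563 \sqrt{641}}{64105769} \approx -0.30195$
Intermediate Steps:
$m{\left(x,r \right)} = \sqrt{r^{2} + x^{2}}$
$d{\left(I \right)} = I^{2} \left(314 - 157 I\right)$ ($d{\left(I \right)} = \left(-243 + 86\right) \left(-2 + I\right) I^{2} = - 157 \left(-2 + I\right) I^{2} = \left(314 - 157 I\right) I^{2} = I^{2} \left(314 - 157 I\right)$)
$\frac{708563}{d{\left(m{\left(4,-25 \right)} \right)}} = \frac{708563}{157 \left(\sqrt{\left(-25\right)^{2} + 4^{2}}\right)^{2} \left(2 - \sqrt{\left(-25\right)^{2} + 4^{2}}\right)} = \frac{708563}{157 \left(\sqrt{625 + 16}\right)^{2} \left(2 - \sqrt{625 + 16}\right)} = \frac{708563}{157 \left(\sqrt{641}\right)^{2} \left(2 - \sqrt{641}\right)} = \frac{708563}{157 \cdot 641 \left(2 - \sqrt{641}\right)} = \frac{708563}{201274 - 100637 \sqrt{641}}$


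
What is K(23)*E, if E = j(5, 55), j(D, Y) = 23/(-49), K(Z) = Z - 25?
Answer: 46/49 ≈ 0.93878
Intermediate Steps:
K(Z) = -25 + Z
j(D, Y) = -23/49 (j(D, Y) = 23*(-1/49) = -23/49)
E = -23/49 ≈ -0.46939
K(23)*E = (-25 + 23)*(-23/49) = -2*(-23/49) = 46/49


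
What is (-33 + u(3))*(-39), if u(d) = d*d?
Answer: 936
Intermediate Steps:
u(d) = d**2
(-33 + u(3))*(-39) = (-33 + 3**2)*(-39) = (-33 + 9)*(-39) = -24*(-39) = 936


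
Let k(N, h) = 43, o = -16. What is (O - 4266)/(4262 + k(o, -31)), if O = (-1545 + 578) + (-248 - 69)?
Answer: -370/287 ≈ -1.2892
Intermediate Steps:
O = -1284 (O = -967 - 317 = -1284)
(O - 4266)/(4262 + k(o, -31)) = (-1284 - 4266)/(4262 + 43) = -5550/4305 = -5550*1/4305 = -370/287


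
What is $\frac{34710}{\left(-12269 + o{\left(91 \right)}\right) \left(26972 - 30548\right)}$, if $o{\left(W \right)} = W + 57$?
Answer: $\frac{5785}{7224116} \approx 0.00080079$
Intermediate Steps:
$o{\left(W \right)} = 57 + W$
$\frac{34710}{\left(-12269 + o{\left(91 \right)}\right) \left(26972 - 30548\right)} = \frac{34710}{\left(-12269 + \left(57 + 91\right)\right) \left(26972 - 30548\right)} = \frac{34710}{\left(-12269 + 148\right) \left(-3576\right)} = \frac{34710}{\left(-12121\right) \left(-3576\right)} = \frac{34710}{43344696} = 34710 \cdot \frac{1}{43344696} = \frac{5785}{7224116}$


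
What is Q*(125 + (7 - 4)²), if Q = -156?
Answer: -20904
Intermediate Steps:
Q*(125 + (7 - 4)²) = -156*(125 + (7 - 4)²) = -156*(125 + 3²) = -156*(125 + 9) = -156*134 = -20904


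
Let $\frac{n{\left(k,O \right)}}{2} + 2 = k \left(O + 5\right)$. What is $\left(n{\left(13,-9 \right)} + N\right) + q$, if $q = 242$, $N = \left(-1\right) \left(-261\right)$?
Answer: $395$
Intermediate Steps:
$n{\left(k,O \right)} = -4 + 2 k \left(5 + O\right)$ ($n{\left(k,O \right)} = -4 + 2 k \left(O + 5\right) = -4 + 2 k \left(5 + O\right)$)
$N = 261$
$\left(n{\left(13,-9 \right)} + N\right) + q = \left(\left(-4 + 10 \cdot 13 + 2 \left(-9\right) 13\right) + 261\right) + 242 = \left(\left(-4 + 130 - 234\right) + 261\right) + 242 = \left(-108 + 261\right) + 242 = 153 + 242 = 395$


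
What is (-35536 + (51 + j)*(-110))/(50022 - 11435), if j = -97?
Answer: -30476/38587 ≈ -0.78980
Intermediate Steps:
(-35536 + (51 + j)*(-110))/(50022 - 11435) = (-35536 + (51 - 97)*(-110))/(50022 - 11435) = (-35536 - 46*(-110))/38587 = (-35536 + 5060)*(1/38587) = -30476*1/38587 = -30476/38587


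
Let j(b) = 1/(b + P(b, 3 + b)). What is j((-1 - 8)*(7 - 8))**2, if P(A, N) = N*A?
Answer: 1/13689 ≈ 7.3051e-5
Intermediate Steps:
P(A, N) = A*N
j(b) = 1/(b + b*(3 + b))
j((-1 - 8)*(7 - 8))**2 = (1/((((-1 - 8)*(7 - 8)))*(4 + (-1 - 8)*(7 - 8))))**2 = (1/(((-9*(-1)))*(4 - 9*(-1))))**2 = (1/(9*(4 + 9)))**2 = ((1/9)/13)**2 = ((1/9)*(1/13))**2 = (1/117)**2 = 1/13689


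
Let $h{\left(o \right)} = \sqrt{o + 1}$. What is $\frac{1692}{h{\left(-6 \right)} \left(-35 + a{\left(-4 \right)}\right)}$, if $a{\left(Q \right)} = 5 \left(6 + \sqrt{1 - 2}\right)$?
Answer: $\frac{846 \sqrt{5} \left(-1 + i\right)}{25} \approx -75.669 + 75.669 i$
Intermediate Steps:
$h{\left(o \right)} = \sqrt{1 + o}$
$a{\left(Q \right)} = 30 + 5 i$ ($a{\left(Q \right)} = 5 \left(6 + \sqrt{-1}\right) = 5 \left(6 + i\right) = 30 + 5 i$)
$\frac{1692}{h{\left(-6 \right)} \left(-35 + a{\left(-4 \right)}\right)} = \frac{1692}{\sqrt{1 - 6} \left(-35 + \left(30 + 5 i\right)\right)} = \frac{1692}{\sqrt{-5} \left(-5 + 5 i\right)} = \frac{1692}{i \sqrt{5} \left(-5 + 5 i\right)} = 1692 \left(- \frac{i \sqrt{5} \left(-5 - 5 i\right)}{250}\right) = - \frac{846 i \sqrt{5} \left(-5 - 5 i\right)}{125}$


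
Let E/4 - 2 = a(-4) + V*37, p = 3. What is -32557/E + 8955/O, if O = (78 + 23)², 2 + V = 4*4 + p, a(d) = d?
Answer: -309654817/25584108 ≈ -12.103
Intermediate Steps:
V = 17 (V = -2 + (4*4 + 3) = -2 + (16 + 3) = -2 + 19 = 17)
O = 10201 (O = 101² = 10201)
E = 2508 (E = 8 + 4*(-4 + 17*37) = 8 + 4*(-4 + 629) = 8 + 4*625 = 8 + 2500 = 2508)
-32557/E + 8955/O = -32557/2508 + 8955/10201 = -309654817/25584108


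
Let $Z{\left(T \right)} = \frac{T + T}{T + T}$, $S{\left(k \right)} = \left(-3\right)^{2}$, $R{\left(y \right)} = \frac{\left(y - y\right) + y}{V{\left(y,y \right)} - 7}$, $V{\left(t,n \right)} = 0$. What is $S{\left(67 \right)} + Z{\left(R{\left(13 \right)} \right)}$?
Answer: $10$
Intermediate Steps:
$R{\left(y \right)} = - \frac{y}{7}$ ($R{\left(y \right)} = \frac{\left(y - y\right) + y}{0 - 7} = \frac{0 + y}{-7} = y \left(- \frac{1}{7}\right) = - \frac{y}{7}$)
$S{\left(k \right)} = 9$
$Z{\left(T \right)} = 1$ ($Z{\left(T \right)} = \frac{2 T}{2 T} = 2 T \frac{1}{2 T} = 1$)
$S{\left(67 \right)} + Z{\left(R{\left(13 \right)} \right)} = 9 + 1 = 10$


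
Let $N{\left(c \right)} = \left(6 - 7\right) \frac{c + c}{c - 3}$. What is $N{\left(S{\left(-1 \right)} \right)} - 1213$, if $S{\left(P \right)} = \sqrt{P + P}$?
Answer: $- \frac{13347}{11} + \frac{6 i \sqrt{2}}{11} \approx -1213.4 + 0.77139 i$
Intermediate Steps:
$S{\left(P \right)} = \sqrt{2} \sqrt{P}$ ($S{\left(P \right)} = \sqrt{2 P} = \sqrt{2} \sqrt{P}$)
$N{\left(c \right)} = - \frac{2 c}{-3 + c}$
$N{\left(S{\left(-1 \right)} \right)} - 1213 = - \frac{2 \sqrt{2} \sqrt{-1}}{-3 + \sqrt{2} \sqrt{-1}} - 1213 = - \frac{2 \sqrt{2} i}{-3 + \sqrt{2} i} - 1213 = - \frac{2 i \sqrt{2}}{-3 + i \sqrt{2}} - 1213 = -1213 - \frac{2 i \sqrt{2}}{-3 + i \sqrt{2}}$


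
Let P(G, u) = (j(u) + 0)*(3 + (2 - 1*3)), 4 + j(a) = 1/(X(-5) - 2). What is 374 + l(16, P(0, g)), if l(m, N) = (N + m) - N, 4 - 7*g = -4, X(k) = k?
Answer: 390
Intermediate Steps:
g = 8/7 (g = 4/7 - ⅐*(-4) = 4/7 + 4/7 = 8/7 ≈ 1.1429)
j(a) = -29/7 (j(a) = -4 + 1/(-5 - 2) = -4 + 1/(-7) = -4 - ⅐ = -29/7)
P(G, u) = -58/7 (P(G, u) = (-29/7 + 0)*(3 + (2 - 1*3)) = -29*(3 + (2 - 3))/7 = -29*(3 - 1)/7 = -29/7*2 = -58/7)
l(m, N) = m
374 + l(16, P(0, g)) = 374 + 16 = 390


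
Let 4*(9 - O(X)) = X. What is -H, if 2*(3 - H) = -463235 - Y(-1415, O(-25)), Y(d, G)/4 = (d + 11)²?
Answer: -8348105/2 ≈ -4.1741e+6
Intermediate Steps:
O(X) = 9 - X/4
Y(d, G) = 4*(11 + d)² (Y(d, G) = 4*(d + 11)² = 4*(11 + d)²)
H = 8348105/2 (H = 3 - (-463235 - 4*(11 - 1415)²)/2 = 3 - (-463235 - 4*(-1404)²)/2 = 3 - (-463235 - 4*1971216)/2 = 3 - (-463235 - 1*7884864)/2 = 3 - (-463235 - 7884864)/2 = 3 - ½*(-8348099) = 3 + 8348099/2 = 8348105/2 ≈ 4.1741e+6)
-H = -1*8348105/2 = -8348105/2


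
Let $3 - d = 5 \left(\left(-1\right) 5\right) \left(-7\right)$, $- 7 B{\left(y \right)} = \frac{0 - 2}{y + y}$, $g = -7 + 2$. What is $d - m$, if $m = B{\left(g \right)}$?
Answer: $- \frac{6019}{35} \approx -171.97$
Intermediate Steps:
$g = -5$
$B{\left(y \right)} = \frac{1}{7 y}$ ($B{\left(y \right)} = - \frac{\left(0 - 2\right) \frac{1}{y + y}}{7} = - \frac{\left(-2\right) \frac{1}{2 y}}{7} = - \frac{\left(-1\right) \frac{1}{y}}{7} = \frac{1}{7 y}$)
$d = -172$ ($d = 3 - 5 \left(\left(-1\right) 5\right) \left(-7\right) = 3 - 5 \left(-5\right) \left(-7\right) = 3 - \left(-25\right) \left(-7\right) = 3 - 175 = -172$)
$m = - \frac{1}{35}$ ($m = \frac{1}{7 \left(-5\right)} = \frac{1}{7} \left(- \frac{1}{5}\right) = - \frac{1}{35} \approx -0.028571$)
$d - m = -172 - - \frac{1}{35} = -172 + \frac{1}{35} = - \frac{6019}{35}$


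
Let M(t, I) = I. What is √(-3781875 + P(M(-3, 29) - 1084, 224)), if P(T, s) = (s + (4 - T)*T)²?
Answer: √1247732132566 ≈ 1.1170e+6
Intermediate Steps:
P(T, s) = (s + T*(4 - T))²
√(-3781875 + P(M(-3, 29) - 1084, 224)) = √(-3781875 + (224 - (29 - 1084)² + 4*(29 - 1084))²) = √(-3781875 + (224 - 1*(-1055)² + 4*(-1055))²) = √(-3781875 + (224 - 1*1113025 - 4220)²) = √(-3781875 + (224 - 1113025 - 4220)²) = √(-3781875 + (-1117021)²) = √(-3781875 + 1247735914441) = √1247732132566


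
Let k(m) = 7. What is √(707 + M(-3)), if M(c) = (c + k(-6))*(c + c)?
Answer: √683 ≈ 26.134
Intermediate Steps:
M(c) = 2*c*(7 + c) (M(c) = (c + 7)*(c + c) = (7 + c)*(2*c) = 2*c*(7 + c))
√(707 + M(-3)) = √(707 + 2*(-3)*(7 - 3)) = √(707 + 2*(-3)*4) = √(707 - 24) = √683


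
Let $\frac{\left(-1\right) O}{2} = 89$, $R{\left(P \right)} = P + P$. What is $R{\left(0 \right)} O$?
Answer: $0$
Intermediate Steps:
$R{\left(P \right)} = 2 P$
$O = -178$ ($O = \left(-2\right) 89 = -178$)
$R{\left(0 \right)} O = 2 \cdot 0 \left(-178\right) = 0 \left(-178\right) = 0$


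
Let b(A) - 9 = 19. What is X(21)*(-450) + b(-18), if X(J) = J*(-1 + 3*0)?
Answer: 9478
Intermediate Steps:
X(J) = -J (X(J) = J*(-1 + 0) = J*(-1) = -J)
b(A) = 28 (b(A) = 9 + 19 = 28)
X(21)*(-450) + b(-18) = -1*21*(-450) + 28 = -21*(-450) + 28 = 9450 + 28 = 9478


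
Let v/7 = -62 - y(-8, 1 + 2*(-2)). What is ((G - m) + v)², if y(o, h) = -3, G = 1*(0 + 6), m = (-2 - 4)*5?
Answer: 142129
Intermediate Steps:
m = -30 (m = -6*5 = -30)
G = 6 (G = 1*6 = 6)
v = -413 (v = 7*(-62 - 1*(-3)) = 7*(-62 + 3) = 7*(-59) = -413)
((G - m) + v)² = ((6 - 1*(-30)) - 413)² = ((6 + 30) - 413)² = (36 - 413)² = (-377)² = 142129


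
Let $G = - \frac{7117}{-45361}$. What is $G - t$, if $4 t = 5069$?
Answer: $- \frac{229906441}{181444} \approx -1267.1$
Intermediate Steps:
$t = \frac{5069}{4}$ ($t = \frac{1}{4} \cdot 5069 = \frac{5069}{4} \approx 1267.3$)
$G = \frac{7117}{45361}$ ($G = \left(-7117\right) \left(- \frac{1}{45361}\right) = \frac{7117}{45361} \approx 0.1569$)
$G - t = \frac{7117}{45361} - \frac{5069}{4} = - \frac{229906441}{181444}$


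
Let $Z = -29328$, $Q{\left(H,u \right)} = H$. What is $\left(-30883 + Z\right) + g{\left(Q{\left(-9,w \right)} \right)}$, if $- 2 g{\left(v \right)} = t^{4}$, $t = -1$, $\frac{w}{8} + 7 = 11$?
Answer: $- \frac{120423}{2} \approx -60212.0$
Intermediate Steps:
$w = 32$ ($w = -56 + 8 \cdot 11 = -56 + 88 = 32$)
$g{\left(v \right)} = - \frac{1}{2}$ ($g{\left(v \right)} = - \frac{\left(-1\right)^{4}}{2} = \left(- \frac{1}{2}\right) 1 = - \frac{1}{2}$)
$\left(-30883 + Z\right) + g{\left(Q{\left(-9,w \right)} \right)} = \left(-30883 - 29328\right) - \frac{1}{2} = -60211 - \frac{1}{2} = - \frac{120423}{2}$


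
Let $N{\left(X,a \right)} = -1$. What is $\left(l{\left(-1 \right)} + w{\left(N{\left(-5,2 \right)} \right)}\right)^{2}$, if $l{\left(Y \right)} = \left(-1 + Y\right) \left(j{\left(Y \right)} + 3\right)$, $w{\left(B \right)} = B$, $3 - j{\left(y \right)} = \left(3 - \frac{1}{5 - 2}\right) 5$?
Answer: $\frac{1681}{9} \approx 186.78$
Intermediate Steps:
$j{\left(y \right)} = - \frac{31}{3}$ ($j{\left(y \right)} = 3 - \left(3 - \frac{1}{5 - 2}\right) 5 = 3 - \left(3 - \frac{1}{3}\right) 5 = 3 - \frac{8}{3} \cdot 5 = 3 - \frac{40}{3} = - \frac{31}{3}$)
$l{\left(Y \right)} = \frac{22}{3} - \frac{22 Y}{3}$ ($l{\left(Y \right)} = \left(-1 + Y\right) \left(- \frac{31}{3} + 3\right) = \left(-1 + Y\right) \left(- \frac{22}{3}\right) = \frac{22}{3} - \frac{22 Y}{3}$)
$\left(l{\left(-1 \right)} + w{\left(N{\left(-5,2 \right)} \right)}\right)^{2} = \left(\left(\frac{22}{3} - - \frac{22}{3}\right) - 1\right)^{2} = \left(\left(\frac{22}{3} + \frac{22}{3}\right) - 1\right)^{2} = \left(\frac{44}{3} - 1\right)^{2} = \left(\frac{41}{3}\right)^{2} = \frac{1681}{9}$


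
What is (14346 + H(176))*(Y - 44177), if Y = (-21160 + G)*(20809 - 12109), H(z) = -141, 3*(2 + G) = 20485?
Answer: -1772032228785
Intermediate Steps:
G = 20479/3 (G = -2 + (⅓)*20485 = -2 + 20485/3 = 20479/3 ≈ 6826.3)
Y = -124702900 (Y = (-21160 + 20479/3)*(20809 - 12109) = -43001/3*8700 = -124702900)
(14346 + H(176))*(Y - 44177) = (14346 - 141)*(-124702900 - 44177) = 14205*(-124747077) = -1772032228785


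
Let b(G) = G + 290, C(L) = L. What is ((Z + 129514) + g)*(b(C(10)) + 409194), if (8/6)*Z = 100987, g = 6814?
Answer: 173681351931/2 ≈ 8.6841e+10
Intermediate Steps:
Z = 302961/4 (Z = (¾)*100987 = 302961/4 ≈ 75740.)
b(G) = 290 + G
((Z + 129514) + g)*(b(C(10)) + 409194) = ((302961/4 + 129514) + 6814)*((290 + 10) + 409194) = (821017/4 + 6814)*(300 + 409194) = (848273/4)*409494 = 173681351931/2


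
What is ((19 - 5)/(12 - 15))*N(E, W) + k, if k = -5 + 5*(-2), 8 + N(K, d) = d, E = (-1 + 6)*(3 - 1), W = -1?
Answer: 27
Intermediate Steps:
E = 10 (E = 5*2 = 10)
N(K, d) = -8 + d
k = -15 (k = -5 - 10 = -15)
((19 - 5)/(12 - 15))*N(E, W) + k = ((19 - 5)/(12 - 15))*(-8 - 1) - 15 = (14/(-3))*(-9) - 15 = (14*(-1/3))*(-9) - 15 = -14/3*(-9) - 15 = 42 - 15 = 27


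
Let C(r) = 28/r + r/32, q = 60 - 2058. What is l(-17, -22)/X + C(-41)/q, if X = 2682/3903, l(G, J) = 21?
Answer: 3978939863/130195008 ≈ 30.561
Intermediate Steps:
q = -1998
X = 894/1301 (X = 2682*(1/3903) = 894/1301 ≈ 0.68716)
C(r) = 28/r + r/32 (C(r) = 28/r + r*(1/32) = 28/r + r/32)
l(-17, -22)/X + C(-41)/q = 21/(894/1301) + (28/(-41) + (1/32)*(-41))/(-1998) = 21*(1301/894) + (28*(-1/41) - 41/32)*(-1/1998) = 9107/298 + (-28/41 - 41/32)*(-1/1998) = 9107/298 - 2577/1312*(-1/1998) = 9107/298 + 859/873792 = 3978939863/130195008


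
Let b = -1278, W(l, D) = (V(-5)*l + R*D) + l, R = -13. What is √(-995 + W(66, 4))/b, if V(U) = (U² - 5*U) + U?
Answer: -√221/426 ≈ -0.034897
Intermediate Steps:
V(U) = U² - 4*U
W(l, D) = -13*D + 46*l (W(l, D) = ((-5*(-4 - 5))*l - 13*D) + l = ((-5*(-9))*l - 13*D) + l = (45*l - 13*D) + l = (-13*D + 45*l) + l = -13*D + 46*l)
√(-995 + W(66, 4))/b = √(-995 + (-13*4 + 46*66))/(-1278) = √(-995 + (-52 + 3036))*(-1/1278) = √(-995 + 2984)*(-1/1278) = √1989*(-1/1278) = (3*√221)*(-1/1278) = -√221/426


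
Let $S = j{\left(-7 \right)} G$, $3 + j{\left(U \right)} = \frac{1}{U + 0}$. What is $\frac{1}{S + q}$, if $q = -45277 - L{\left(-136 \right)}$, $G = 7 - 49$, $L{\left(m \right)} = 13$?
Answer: $- \frac{1}{45158} \approx -2.2144 \cdot 10^{-5}$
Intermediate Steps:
$j{\left(U \right)} = -3 + \frac{1}{U}$ ($j{\left(U \right)} = -3 + \frac{1}{U + 0} = -3 + \frac{1}{U}$)
$G = -42$ ($G = 7 - 49 = -42$)
$S = 132$ ($S = \left(-3 + \frac{1}{-7}\right) \left(-42\right) = \left(-3 - \frac{1}{7}\right) \left(-42\right) = \left(- \frac{22}{7}\right) \left(-42\right) = 132$)
$q = -45290$ ($q = -45277 - 13 = -45290$)
$\frac{1}{S + q} = \frac{1}{132 - 45290} = \frac{1}{-45158} = - \frac{1}{45158}$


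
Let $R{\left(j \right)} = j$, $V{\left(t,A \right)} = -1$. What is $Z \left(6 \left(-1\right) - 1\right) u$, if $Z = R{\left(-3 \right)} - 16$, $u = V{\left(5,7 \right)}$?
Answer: $-133$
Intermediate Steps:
$u = -1$
$Z = -19$ ($Z = -3 - 16 = -19$)
$Z \left(6 \left(-1\right) - 1\right) u = - 19 \left(6 \left(-1\right) - 1\right) \left(-1\right) = - 19 \left(-6 - 1\right) \left(-1\right) = \left(-19\right) \left(-7\right) \left(-1\right) = 133 \left(-1\right) = -133$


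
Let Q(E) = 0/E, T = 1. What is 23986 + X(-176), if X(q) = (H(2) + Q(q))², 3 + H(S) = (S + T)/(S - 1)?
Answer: 23986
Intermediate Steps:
Q(E) = 0
H(S) = -3 + (1 + S)/(-1 + S) (H(S) = -3 + (S + 1)/(S - 1) = -3 + (1 + S)/(-1 + S))
X(q) = 0 (X(q) = (2*(2 - 1*2)/(-1 + 2) + 0)² = (2*(2 - 2)/1 + 0)² = (2*1*0 + 0)² = (0 + 0)² = 0² = 0)
23986 + X(-176) = 23986 + 0 = 23986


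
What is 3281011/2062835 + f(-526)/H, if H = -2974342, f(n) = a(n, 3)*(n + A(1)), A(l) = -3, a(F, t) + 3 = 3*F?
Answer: 8033598830347/6135576779570 ≈ 1.3093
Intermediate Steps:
a(F, t) = -3 + 3*F
f(n) = (-3 + n)*(-3 + 3*n) (f(n) = (-3 + 3*n)*(n - 3) = (-3 + 3*n)*(-3 + n) = (-3 + n)*(-3 + 3*n))
3281011/2062835 + f(-526)/H = 3281011/2062835 + (3*(-1 - 526)*(-3 - 526))/(-2974342) = 3281011*(1/2062835) + (3*(-527)*(-529))*(-1/2974342) = 3281011/2062835 + 836349*(-1/2974342) = 3281011/2062835 - 836349/2974342 = 8033598830347/6135576779570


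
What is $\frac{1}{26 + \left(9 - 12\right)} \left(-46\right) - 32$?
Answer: $-34$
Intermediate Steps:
$\frac{1}{26 + \left(9 - 12\right)} \left(-46\right) - 32 = \frac{1}{26 - 3} \left(-46\right) - 32 = \frac{1}{23} \left(-46\right) - 32 = -2 - 32 = -34$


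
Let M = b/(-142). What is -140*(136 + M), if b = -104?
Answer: -1359120/71 ≈ -19143.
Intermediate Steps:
M = 52/71 (M = -104/(-142) = -104*(-1/142) = 52/71 ≈ 0.73239)
-140*(136 + M) = -140*(136 + 52/71) = -140*9708/71 = -1359120/71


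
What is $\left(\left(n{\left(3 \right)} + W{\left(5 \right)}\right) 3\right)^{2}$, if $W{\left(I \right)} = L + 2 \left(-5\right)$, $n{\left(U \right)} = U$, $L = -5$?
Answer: $1296$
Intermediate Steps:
$W{\left(I \right)} = -15$ ($W{\left(I \right)} = -5 + 2 \left(-5\right) = -5 - 10 = -15$)
$\left(\left(n{\left(3 \right)} + W{\left(5 \right)}\right) 3\right)^{2} = \left(\left(3 - 15\right) 3\right)^{2} = \left(\left(-12\right) 3\right)^{2} = \left(-36\right)^{2} = 1296$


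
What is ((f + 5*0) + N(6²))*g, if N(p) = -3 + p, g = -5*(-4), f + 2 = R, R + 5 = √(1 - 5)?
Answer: 520 + 40*I ≈ 520.0 + 40.0*I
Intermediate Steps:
R = -5 + 2*I (R = -5 + √(1 - 5) = -5 + √(-4) = -5 + 2*I ≈ -5.0 + 2.0*I)
f = -7 + 2*I (f = -2 + (-5 + 2*I) = -7 + 2*I ≈ -7.0 + 2.0*I)
g = 20
((f + 5*0) + N(6²))*g = (((-7 + 2*I) + 5*0) + (-3 + 6²))*20 = (((-7 + 2*I) + 0) + (-3 + 36))*20 = ((-7 + 2*I) + 33)*20 = (26 + 2*I)*20 = 520 + 40*I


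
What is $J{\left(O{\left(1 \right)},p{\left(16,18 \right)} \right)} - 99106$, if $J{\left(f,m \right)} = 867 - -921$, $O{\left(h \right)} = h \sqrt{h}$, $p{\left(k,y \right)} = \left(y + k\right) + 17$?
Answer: $-97318$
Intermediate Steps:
$p{\left(k,y \right)} = 17 + k + y$ ($p{\left(k,y \right)} = \left(k + y\right) + 17 = 17 + k + y$)
$O{\left(h \right)} = h^{\frac{3}{2}}$
$J{\left(f,m \right)} = 1788$ ($J{\left(f,m \right)} = 867 + 921 = 1788$)
$J{\left(O{\left(1 \right)},p{\left(16,18 \right)} \right)} - 99106 = 1788 - 99106 = -97318$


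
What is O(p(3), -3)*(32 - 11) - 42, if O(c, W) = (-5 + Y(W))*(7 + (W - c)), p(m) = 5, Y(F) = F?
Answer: 126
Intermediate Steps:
O(c, W) = (-5 + W)*(7 + W - c) (O(c, W) = (-5 + W)*(7 + (W - c)) = (-5 + W)*(7 + W - c))
O(p(3), -3)*(32 - 11) - 42 = (-35 + (-3)² + 2*(-3) + 5*5 - 1*(-3)*5)*(32 - 11) - 42 = (-35 + 9 - 6 + 25 + 15)*21 - 42 = 8*21 - 42 = 168 - 42 = 126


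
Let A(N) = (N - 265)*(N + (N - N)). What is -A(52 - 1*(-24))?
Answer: 14364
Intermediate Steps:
A(N) = N*(-265 + N) (A(N) = (-265 + N)*(N + 0) = (-265 + N)*N = N*(-265 + N))
-A(52 - 1*(-24)) = -(52 - 1*(-24))*(-265 + (52 - 1*(-24))) = -(52 + 24)*(-265 + (52 + 24)) = -76*(-265 + 76) = -76*(-189) = -1*(-14364) = 14364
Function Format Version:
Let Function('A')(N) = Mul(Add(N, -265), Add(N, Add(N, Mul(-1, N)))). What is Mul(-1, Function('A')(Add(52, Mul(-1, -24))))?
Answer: 14364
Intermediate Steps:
Function('A')(N) = Mul(N, Add(-265, N)) (Function('A')(N) = Mul(Add(-265, N), Add(N, 0)) = Mul(Add(-265, N), N) = Mul(N, Add(-265, N)))
Mul(-1, Function('A')(Add(52, Mul(-1, -24)))) = Mul(-1, Mul(Add(52, Mul(-1, -24)), Add(-265, Add(52, Mul(-1, -24))))) = Mul(-1, Mul(Add(52, 24), Add(-265, Add(52, 24)))) = Mul(-1, Mul(76, Add(-265, 76))) = Mul(-1, Mul(76, -189)) = Mul(-1, -14364) = 14364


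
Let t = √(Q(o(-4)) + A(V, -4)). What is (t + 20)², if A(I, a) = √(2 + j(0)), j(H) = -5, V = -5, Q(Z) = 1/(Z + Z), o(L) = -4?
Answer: (80 + √2*√(-1 + 8*I*√3))²/16 ≈ 435.78 + 40.323*I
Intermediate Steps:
Q(Z) = 1/(2*Z)
A(I, a) = I*√3 (A(I, a) = √(2 - 5) = √(-3) = I*√3)
t = √(-⅛ + I*√3) (t = √((½)/(-4) + I*√3) = √((½)*(-¼) + I*√3) = √(-⅛ + I*√3) ≈ 0.89765 + 0.96477*I)
(t + 20)² = (√(-2 + 16*I*√3)/4 + 20)² = (20 + √(-2 + 16*I*√3)/4)²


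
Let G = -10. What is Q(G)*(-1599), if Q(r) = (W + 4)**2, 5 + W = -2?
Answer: -14391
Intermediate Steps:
W = -7 (W = -5 - 2 = -7)
Q(r) = 9 (Q(r) = (-7 + 4)**2 = (-3)**2 = 9)
Q(G)*(-1599) = 9*(-1599) = -14391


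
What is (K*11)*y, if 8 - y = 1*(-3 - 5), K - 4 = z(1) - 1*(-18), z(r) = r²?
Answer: 4048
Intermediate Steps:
K = 23 (K = 4 + (1² - 1*(-18)) = 4 + (1 + 18) = 4 + 19 = 23)
y = 16 (y = 8 - (-3 - 5) = 8 - (-8) = 8 - 1*(-8) = 8 + 8 = 16)
(K*11)*y = (23*11)*16 = 253*16 = 4048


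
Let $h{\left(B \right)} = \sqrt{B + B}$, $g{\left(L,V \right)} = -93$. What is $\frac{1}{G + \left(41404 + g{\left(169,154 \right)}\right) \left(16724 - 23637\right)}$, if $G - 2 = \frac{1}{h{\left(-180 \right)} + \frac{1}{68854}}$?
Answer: $\frac{i - 413124 \sqrt{10}}{- 285514087 i + 117981166917684 \sqrt{10}} \approx -3.5016 \cdot 10^{-9} + 6.4623 \cdot 10^{-19} i$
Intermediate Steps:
$h{\left(B \right)} = \sqrt{2} \sqrt{B}$ ($h{\left(B \right)} = \sqrt{2 B} = \sqrt{2} \sqrt{B}$)
$G = 2 + \frac{1}{\frac{1}{68854} + 6 i \sqrt{10}}$ ($G = 2 + \frac{1}{\sqrt{2} \sqrt{-180} + \frac{1}{68854}} = 2 + \frac{1}{\sqrt{2} \cdot 6 i \sqrt{5} + \frac{1}{68854}} = 2 + \frac{1}{6 i \sqrt{10} + \frac{1}{68854}} = 2 + \frac{1}{\frac{1}{68854} + 6 i \sqrt{10}} \approx 2.0 - 0.052705 i$)
$\frac{1}{G + \left(41404 + g{\left(169,154 \right)}\right) \left(16724 - 23637\right)} = \frac{1}{\frac{24 \left(- 2869 i + 34427 \sqrt{10}\right)}{- i + 413124 \sqrt{10}} + \left(41404 - 93\right) \left(16724 - 23637\right)} = \frac{1}{\frac{24 \left(- 2869 i + 34427 \sqrt{10}\right)}{- i + 413124 \sqrt{10}} + 41311 \left(-6913\right)} = \frac{1}{\frac{24 \left(- 2869 i + 34427 \sqrt{10}\right)}{- i + 413124 \sqrt{10}} - 285582943} = \frac{1}{-285582943 + \frac{24 \left(- 2869 i + 34427 \sqrt{10}\right)}{- i + 413124 \sqrt{10}}}$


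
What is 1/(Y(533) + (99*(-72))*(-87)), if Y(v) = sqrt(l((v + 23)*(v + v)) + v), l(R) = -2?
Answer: 68904/42729850885 - sqrt(59)/128189552655 ≈ 1.6125e-6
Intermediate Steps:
Y(v) = sqrt(-2 + v)
1/(Y(533) + (99*(-72))*(-87)) = 1/(sqrt(-2 + 533) + (99*(-72))*(-87)) = 1/(sqrt(531) - 7128*(-87)) = 1/(3*sqrt(59) + 620136) = 1/(620136 + 3*sqrt(59))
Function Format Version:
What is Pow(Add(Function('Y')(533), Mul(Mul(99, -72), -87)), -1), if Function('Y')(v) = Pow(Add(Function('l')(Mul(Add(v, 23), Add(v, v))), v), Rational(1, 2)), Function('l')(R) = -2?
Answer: Add(Rational(68904, 42729850885), Mul(Rational(-1, 128189552655), Pow(59, Rational(1, 2)))) ≈ 1.6125e-6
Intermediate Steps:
Function('Y')(v) = Pow(Add(-2, v), Rational(1, 2))
Pow(Add(Function('Y')(533), Mul(Mul(99, -72), -87)), -1) = Pow(Add(Pow(Add(-2, 533), Rational(1, 2)), Mul(Mul(99, -72), -87)), -1) = Pow(Add(Pow(531, Rational(1, 2)), Mul(-7128, -87)), -1) = Pow(Add(Mul(3, Pow(59, Rational(1, 2))), 620136), -1) = Pow(Add(620136, Mul(3, Pow(59, Rational(1, 2)))), -1)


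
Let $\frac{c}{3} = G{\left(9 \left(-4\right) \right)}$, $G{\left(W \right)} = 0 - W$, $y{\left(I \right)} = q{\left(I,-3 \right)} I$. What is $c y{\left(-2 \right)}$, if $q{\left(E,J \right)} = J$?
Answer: $648$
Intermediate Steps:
$y{\left(I \right)} = - 3 I$
$G{\left(W \right)} = - W$
$c = 108$ ($c = 3 \left(- 9 \left(-4\right)\right) = 3 \left(\left(-1\right) \left(-36\right)\right) = 3 \cdot 36 = 108$)
$c y{\left(-2 \right)} = 108 \left(\left(-3\right) \left(-2\right)\right) = 108 \cdot 6 = 648$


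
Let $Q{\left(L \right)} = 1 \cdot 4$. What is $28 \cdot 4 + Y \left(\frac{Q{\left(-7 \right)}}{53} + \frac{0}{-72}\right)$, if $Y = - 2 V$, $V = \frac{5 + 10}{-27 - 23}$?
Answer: $\frac{29692}{265} \approx 112.05$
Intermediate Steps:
$Q{\left(L \right)} = 4$
$V = - \frac{3}{10}$ ($V = \frac{15}{-50} = 15 \left(- \frac{1}{50}\right) = - \frac{3}{10} \approx -0.3$)
$Y = \frac{3}{5}$ ($Y = \left(-2\right) \left(- \frac{3}{10}\right) = \frac{3}{5} \approx 0.6$)
$28 \cdot 4 + Y \left(\frac{Q{\left(-7 \right)}}{53} + \frac{0}{-72}\right) = 28 \cdot 4 + \frac{3 \left(\frac{4}{53} + \frac{0}{-72}\right)}{5} = 112 + \frac{3 \left(4 \cdot \frac{1}{53} + 0 \left(- \frac{1}{72}\right)\right)}{5} = 112 + \frac{3 \left(\frac{4}{53} + 0\right)}{5} = 112 + \frac{3}{5} \cdot \frac{4}{53} = 112 + \frac{12}{265} = \frac{29692}{265}$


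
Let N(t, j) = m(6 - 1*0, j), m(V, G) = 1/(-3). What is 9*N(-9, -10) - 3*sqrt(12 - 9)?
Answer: -3 - 3*sqrt(3) ≈ -8.1962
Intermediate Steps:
m(V, G) = -1/3
N(t, j) = -1/3
9*N(-9, -10) - 3*sqrt(12 - 9) = 9*(-1/3) - 3*sqrt(12 - 9) = -3 - 3*sqrt(3)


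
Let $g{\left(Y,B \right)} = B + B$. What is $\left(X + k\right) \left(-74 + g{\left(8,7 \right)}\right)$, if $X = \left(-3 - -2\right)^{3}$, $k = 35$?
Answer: $-2040$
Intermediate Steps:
$g{\left(Y,B \right)} = 2 B$
$X = -1$ ($X = \left(-3 + 2\right)^{3} = \left(-1\right)^{3} = -1$)
$\left(X + k\right) \left(-74 + g{\left(8,7 \right)}\right) = \left(-1 + 35\right) \left(-74 + 2 \cdot 7\right) = 34 \left(-74 + 14\right) = 34 \left(-60\right) = -2040$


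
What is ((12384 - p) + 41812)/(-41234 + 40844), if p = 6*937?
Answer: -24287/195 ≈ -124.55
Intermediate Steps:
p = 5622
((12384 - p) + 41812)/(-41234 + 40844) = ((12384 - 1*5622) + 41812)/(-41234 + 40844) = ((12384 - 5622) + 41812)/(-390) = (6762 + 41812)*(-1/390) = 48574*(-1/390) = -24287/195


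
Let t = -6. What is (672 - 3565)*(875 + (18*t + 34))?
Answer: -2317293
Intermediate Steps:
(672 - 3565)*(875 + (18*t + 34)) = (672 - 3565)*(875 + (18*(-6) + 34)) = -2893*(875 + (-108 + 34)) = -2893*(875 - 74) = -2893*801 = -2317293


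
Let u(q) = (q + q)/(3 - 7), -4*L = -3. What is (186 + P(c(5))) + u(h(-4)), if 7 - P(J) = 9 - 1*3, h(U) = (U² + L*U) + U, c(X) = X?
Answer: 365/2 ≈ 182.50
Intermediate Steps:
L = ¾ (L = -¼*(-3) = ¾ ≈ 0.75000)
h(U) = U² + 7*U/4 (h(U) = (U² + 3*U/4) + U = U² + 7*U/4)
u(q) = -q/2 (u(q) = (2*q)/(-4) = (2*q)*(-¼) = -q/2)
P(J) = 1 (P(J) = 7 - (9 - 1*3) = 7 - (9 - 3) = 7 - 1*6 = 7 - 6 = 1)
(186 + P(c(5))) + u(h(-4)) = (186 + 1) - (-4)*(7 + 4*(-4))/8 = 187 - (-4)*(7 - 16)/8 = 187 - (-4)*(-9)/8 = 187 - ½*9 = 187 - 9/2 = 365/2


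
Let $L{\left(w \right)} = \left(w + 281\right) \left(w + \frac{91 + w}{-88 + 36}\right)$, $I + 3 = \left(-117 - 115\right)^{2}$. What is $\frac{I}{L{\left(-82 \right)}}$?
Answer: $- \frac{2798692}{850327} \approx -3.2913$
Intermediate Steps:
$I = 53821$ ($I = -3 + \left(-117 - 115\right)^{2} = -3 + \left(-232\right)^{2} = -3 + 53824 = 53821$)
$L{\left(w \right)} = \left(281 + w\right) \left(- \frac{7}{4} + \frac{51 w}{52}\right)$ ($L{\left(w \right)} = \left(281 + w\right) \left(w + \frac{91 + w}{-52}\right) = \left(281 + w\right) \left(w + \left(91 + w\right) \left(- \frac{1}{52}\right)\right) = \left(281 + w\right) \left(w - \left(\frac{7}{4} + \frac{w}{52}\right)\right) = \left(281 + w\right) \left(- \frac{7}{4} + \frac{51 w}{52}\right)$)
$\frac{I}{L{\left(-82 \right)}} = \frac{53821}{- \frac{1967}{4} + \frac{51 \left(-82\right)^{2}}{52} + \frac{3560}{13} \left(-82\right)} = \frac{53821}{- \frac{1967}{4} + \frac{51}{52} \cdot 6724 - \frac{291920}{13}} = \frac{53821}{- \frac{1967}{4} + \frac{85731}{13} - \frac{291920}{13}} = \frac{53821}{- \frac{850327}{52}} = 53821 \left(- \frac{52}{850327}\right) = - \frac{2798692}{850327}$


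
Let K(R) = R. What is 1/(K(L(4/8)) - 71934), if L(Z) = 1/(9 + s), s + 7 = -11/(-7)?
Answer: -25/1798343 ≈ -1.3902e-5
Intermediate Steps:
s = -38/7 (s = -7 - 11/(-7) = -7 - 11*(-⅐) = -7 + 11/7 = -38/7 ≈ -5.4286)
L(Z) = 7/25 (L(Z) = 1/(9 - 38/7) = 1/(25/7) = 7/25)
1/(K(L(4/8)) - 71934) = 1/(7/25 - 71934) = 1/(-1798343/25) = -25/1798343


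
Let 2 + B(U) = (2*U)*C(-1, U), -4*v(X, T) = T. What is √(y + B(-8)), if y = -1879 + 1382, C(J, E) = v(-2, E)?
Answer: 3*I*√59 ≈ 23.043*I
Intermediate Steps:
v(X, T) = -T/4
C(J, E) = -E/4
B(U) = -2 - U²/2 (B(U) = -2 + (2*U)*(-U/4) = -2 - U²/2)
y = -497
√(y + B(-8)) = √(-497 + (-2 - ½*(-8)²)) = √(-497 + (-2 - ½*64)) = √(-497 + (-2 - 32)) = √(-497 - 34) = √(-531) = 3*I*√59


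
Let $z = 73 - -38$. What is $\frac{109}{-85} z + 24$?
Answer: $- \frac{10059}{85} \approx -118.34$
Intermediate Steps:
$z = 111$ ($z = 73 + 38 = 111$)
$\frac{109}{-85} z + 24 = \frac{109}{-85} \cdot 111 + 24 = 109 \left(- \frac{1}{85}\right) 111 + 24 = \left(- \frac{109}{85}\right) 111 + 24 = - \frac{12099}{85} + 24 = - \frac{10059}{85}$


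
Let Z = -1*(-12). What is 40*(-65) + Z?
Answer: -2588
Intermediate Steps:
Z = 12
40*(-65) + Z = 40*(-65) + 12 = -2600 + 12 = -2588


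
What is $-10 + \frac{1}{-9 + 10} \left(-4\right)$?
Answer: $-14$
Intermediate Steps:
$-10 + \frac{1}{-9 + 10} \left(-4\right) = -10 + 1^{-1} \left(-4\right) = -10 + 1 \left(-4\right) = -10 - 4 = -14$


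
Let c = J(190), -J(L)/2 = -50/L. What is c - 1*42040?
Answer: -798750/19 ≈ -42040.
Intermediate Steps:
J(L) = 100/L (J(L) = -(-100)/L = 100/L)
c = 10/19 (c = 100/190 = 100*(1/190) = 10/19 ≈ 0.52632)
c - 1*42040 = 10/19 - 1*42040 = 10/19 - 42040 = -798750/19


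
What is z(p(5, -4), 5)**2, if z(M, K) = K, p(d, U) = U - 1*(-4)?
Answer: 25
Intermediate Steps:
p(d, U) = 4 + U (p(d, U) = U + 4 = 4 + U)
z(p(5, -4), 5)**2 = 5**2 = 25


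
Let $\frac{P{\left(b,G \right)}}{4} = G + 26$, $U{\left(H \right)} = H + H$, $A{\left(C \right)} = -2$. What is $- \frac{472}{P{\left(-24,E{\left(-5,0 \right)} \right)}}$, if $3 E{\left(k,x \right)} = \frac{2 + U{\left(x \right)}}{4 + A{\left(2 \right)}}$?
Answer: $- \frac{354}{79} \approx -4.481$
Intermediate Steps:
$U{\left(H \right)} = 2 H$
$E{\left(k,x \right)} = \frac{1}{3} + \frac{x}{3}$ ($E{\left(k,x \right)} = \frac{\left(2 + 2 x\right) \frac{1}{4 - 2}}{3} = \frac{\left(2 + 2 x\right) \frac{1}{2}}{3} = \frac{1 + x}{3} = \frac{1}{3} + \frac{x}{3}$)
$P{\left(b,G \right)} = 104 + 4 G$ ($P{\left(b,G \right)} = 4 \left(G + 26\right) = 4 \left(26 + G\right) = 104 + 4 G$)
$- \frac{472}{P{\left(-24,E{\left(-5,0 \right)} \right)}} = - \frac{472}{104 + 4 \left(\frac{1}{3} + \frac{1}{3} \cdot 0\right)} = - \frac{472}{104 + 4 \left(\frac{1}{3} + 0\right)} = - \frac{472}{104 + 4 \cdot \frac{1}{3}} = - \frac{472}{104 + \frac{4}{3}} = - \frac{472}{\frac{316}{3}} = \left(-472\right) \frac{3}{316} = - \frac{354}{79}$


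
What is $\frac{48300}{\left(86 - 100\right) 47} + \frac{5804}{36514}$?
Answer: $- \frac{62850256}{858079} \approx -73.245$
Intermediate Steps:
$\frac{48300}{\left(86 - 100\right) 47} + \frac{5804}{36514} = \frac{48300}{\left(-14\right) 47} + 5804 \cdot \frac{1}{36514} = \frac{48300}{-658} + \frac{2902}{18257} = 48300 \left(- \frac{1}{658}\right) + \frac{2902}{18257} = - \frac{3450}{47} + \frac{2902}{18257} = - \frac{62850256}{858079}$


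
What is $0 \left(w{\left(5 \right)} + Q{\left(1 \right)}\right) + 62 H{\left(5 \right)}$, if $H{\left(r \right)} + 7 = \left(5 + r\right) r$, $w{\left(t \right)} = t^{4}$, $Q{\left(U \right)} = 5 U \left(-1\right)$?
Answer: $2666$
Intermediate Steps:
$Q{\left(U \right)} = - 5 U$
$H{\left(r \right)} = -7 + r \left(5 + r\right)$ ($H{\left(r \right)} = -7 + \left(5 + r\right) r = -7 + r \left(5 + r\right)$)
$0 \left(w{\left(5 \right)} + Q{\left(1 \right)}\right) + 62 H{\left(5 \right)} = 0 \left(5^{4} - 5\right) + 62 \left(-7 + 5^{2} + 5 \cdot 5\right) = 0 \left(625 - 5\right) + 62 \left(-7 + 25 + 25\right) = 0 \cdot 620 + 62 \cdot 43 = 0 + 2666 = 2666$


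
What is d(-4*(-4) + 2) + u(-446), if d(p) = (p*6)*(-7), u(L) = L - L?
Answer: -756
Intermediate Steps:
u(L) = 0
d(p) = -42*p (d(p) = (6*p)*(-7) = -42*p)
d(-4*(-4) + 2) + u(-446) = -42*(-4*(-4) + 2) + 0 = -42*(16 + 2) + 0 = -42*18 + 0 = -756 + 0 = -756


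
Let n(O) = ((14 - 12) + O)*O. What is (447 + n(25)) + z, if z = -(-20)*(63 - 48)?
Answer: 1422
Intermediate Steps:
z = 300 (z = -(-20)*15 = -1*(-300) = 300)
n(O) = O*(2 + O) (n(O) = (2 + O)*O = O*(2 + O))
(447 + n(25)) + z = (447 + 25*(2 + 25)) + 300 = (447 + 25*27) + 300 = (447 + 675) + 300 = 1122 + 300 = 1422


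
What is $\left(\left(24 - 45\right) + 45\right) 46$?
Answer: $1104$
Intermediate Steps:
$\left(\left(24 - 45\right) + 45\right) 46 = \left(-21 + 45\right) 46 = 24 \cdot 46 = 1104$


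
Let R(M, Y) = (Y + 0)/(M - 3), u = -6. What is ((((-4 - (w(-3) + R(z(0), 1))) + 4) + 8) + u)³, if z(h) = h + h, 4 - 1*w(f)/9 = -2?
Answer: -3723875/27 ≈ -1.3792e+5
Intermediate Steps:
w(f) = 54 (w(f) = 36 - 9*(-2) = 36 + 18 = 54)
z(h) = 2*h
R(M, Y) = Y/(-3 + M)
((((-4 - (w(-3) + R(z(0), 1))) + 4) + 8) + u)³ = ((((-4 - (54 + 1/(-3 + 2*0))) + 4) + 8) - 6)³ = ((((-4 - (54 + 1/(-3 + 0))) + 4) + 8) - 6)³ = ((((-4 - (54 + 1/(-3))) + 4) + 8) - 6)³ = ((((-4 - (54 + 1*(-⅓))) + 4) + 8) - 6)³ = ((((-4 - (54 - ⅓)) + 4) + 8) - 6)³ = ((((-4 - 1*161/3) + 4) + 8) - 6)³ = ((((-4 - 161/3) + 4) + 8) - 6)³ = (((-173/3 + 4) + 8) - 6)³ = ((-161/3 + 8) - 6)³ = (-137/3 - 6)³ = (-155/3)³ = -3723875/27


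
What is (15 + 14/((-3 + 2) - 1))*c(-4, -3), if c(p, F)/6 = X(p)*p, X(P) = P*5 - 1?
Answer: 4032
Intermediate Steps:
X(P) = -1 + 5*P (X(P) = 5*P - 1 = -1 + 5*P)
c(p, F) = 6*p*(-1 + 5*p) (c(p, F) = 6*((-1 + 5*p)*p) = 6*(p*(-1 + 5*p)) = 6*p*(-1 + 5*p))
(15 + 14/((-3 + 2) - 1))*c(-4, -3) = (15 + 14/((-3 + 2) - 1))*(6*(-4)*(-1 + 5*(-4))) = (15 + 14/(-1 - 1))*(6*(-4)*(-1 - 20)) = (15 + 14/(-2))*(6*(-4)*(-21)) = (15 + 14*(-½))*504 = (15 - 7)*504 = 8*504 = 4032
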